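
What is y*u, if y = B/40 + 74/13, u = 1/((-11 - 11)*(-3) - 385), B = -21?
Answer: -2687/165880 ≈ -0.016198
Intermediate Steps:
u = -1/319 (u = 1/(-22*(-3) - 385) = 1/(66 - 385) = 1/(-319) = -1/319 ≈ -0.0031348)
y = 2687/520 (y = -21/40 + 74/13 = 2687/520 ≈ 5.1673)
y*u = (2687/520)*(-1/319) = -2687/165880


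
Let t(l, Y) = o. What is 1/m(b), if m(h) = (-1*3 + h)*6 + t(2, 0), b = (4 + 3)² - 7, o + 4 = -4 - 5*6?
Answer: 1/196 ≈ 0.0051020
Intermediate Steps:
o = -38 (o = -4 + (-4 - 5*6) = -4 + (-4 - 30) = -4 - 34 = -38)
t(l, Y) = -38
b = 42 (b = 7² - 7 = 49 - 7 = 42)
m(h) = -56 + 6*h (m(h) = (-1*3 + h)*6 - 38 = (-3 + h)*6 - 38 = (-18 + 6*h) - 38 = -56 + 6*h)
1/m(b) = 1/(-56 + 6*42) = 1/(-56 + 252) = 1/196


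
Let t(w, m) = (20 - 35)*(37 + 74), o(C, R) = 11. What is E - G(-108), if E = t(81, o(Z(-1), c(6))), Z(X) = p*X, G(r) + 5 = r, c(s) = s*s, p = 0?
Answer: -1552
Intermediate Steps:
c(s) = s**2
G(r) = -5 + r
Z(X) = 0 (Z(X) = 0*X = 0)
t(w, m) = -1665 (t(w, m) = -15*111 = -1665)
E = -1665
E - G(-108) = -1665 - (-5 - 108) = -1665 - 1*(-113) = -1665 + 113 = -1552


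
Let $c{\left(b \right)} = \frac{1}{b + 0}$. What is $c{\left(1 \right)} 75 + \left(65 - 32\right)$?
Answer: $108$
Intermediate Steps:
$c{\left(b \right)} = \frac{1}{b}$
$c{\left(1 \right)} 75 + \left(65 - 32\right) = 1^{-1} \cdot 75 + \left(65 - 32\right) = 1 \cdot 75 + 33 = 75 + 33 = 108$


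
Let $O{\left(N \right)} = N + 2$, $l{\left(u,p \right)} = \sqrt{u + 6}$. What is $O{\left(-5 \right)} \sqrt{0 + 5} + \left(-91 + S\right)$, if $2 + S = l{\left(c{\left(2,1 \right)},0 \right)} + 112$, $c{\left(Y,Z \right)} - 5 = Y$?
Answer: $19 + \sqrt{13} - 3 \sqrt{5} \approx 15.897$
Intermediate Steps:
$c{\left(Y,Z \right)} = 5 + Y$
$l{\left(u,p \right)} = \sqrt{6 + u}$
$S = 110 + \sqrt{13}$ ($S = -2 + \left(\sqrt{6 + \left(5 + 2\right)} + 112\right) = -2 + \left(\sqrt{6 + 7} + 112\right) = -2 + \left(\sqrt{13} + 112\right) = -2 + \left(112 + \sqrt{13}\right) = 110 + \sqrt{13} \approx 113.61$)
$O{\left(N \right)} = 2 + N$
$O{\left(-5 \right)} \sqrt{0 + 5} + \left(-91 + S\right) = \left(2 - 5\right) \sqrt{0 + 5} - \left(-19 - \sqrt{13}\right) = - 3 \sqrt{5} + \left(19 + \sqrt{13}\right) = 19 + \sqrt{13} - 3 \sqrt{5}$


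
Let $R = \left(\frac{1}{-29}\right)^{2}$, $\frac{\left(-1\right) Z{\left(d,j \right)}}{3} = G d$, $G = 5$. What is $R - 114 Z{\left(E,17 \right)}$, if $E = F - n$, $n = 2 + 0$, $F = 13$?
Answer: $\frac{15819211}{841} \approx 18810.0$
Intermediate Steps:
$n = 2$
$E = 11$ ($E = 13 - 2 = 11$)
$Z{\left(d,j \right)} = - 15 d$ ($Z{\left(d,j \right)} = - 3 \cdot 5 d = - 15 d$)
$R = \frac{1}{841}$ ($R = \left(- \frac{1}{29}\right)^{2} = \frac{1}{841} \approx 0.0011891$)
$R - 114 Z{\left(E,17 \right)} = \frac{1}{841} - 114 \left(\left(-15\right) 11\right) = \frac{1}{841} - -18810 = \frac{1}{841} + 18810 = \frac{15819211}{841}$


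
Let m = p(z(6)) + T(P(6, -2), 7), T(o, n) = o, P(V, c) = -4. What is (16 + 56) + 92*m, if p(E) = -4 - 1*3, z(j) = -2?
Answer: -940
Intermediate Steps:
p(E) = -7 (p(E) = -4 - 3 = -7)
m = -11 (m = -7 - 4 = -11)
(16 + 56) + 92*m = (16 + 56) + 92*(-11) = 72 - 1012 = -940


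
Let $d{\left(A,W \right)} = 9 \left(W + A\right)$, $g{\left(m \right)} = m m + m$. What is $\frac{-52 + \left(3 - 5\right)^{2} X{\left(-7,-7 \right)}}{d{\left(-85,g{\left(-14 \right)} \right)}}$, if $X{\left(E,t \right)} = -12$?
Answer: $- \frac{100}{873} \approx -0.11455$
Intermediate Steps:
$g{\left(m \right)} = m + m^{2}$ ($g{\left(m \right)} = m^{2} + m = m + m^{2}$)
$d{\left(A,W \right)} = 9 A + 9 W$ ($d{\left(A,W \right)} = 9 \left(A + W\right) = 9 A + 9 W$)
$\frac{-52 + \left(3 - 5\right)^{2} X{\left(-7,-7 \right)}}{d{\left(-85,g{\left(-14 \right)} \right)}} = \frac{-52 + \left(3 - 5\right)^{2} \left(-12\right)}{9 \left(-85\right) + 9 \left(- 14 \left(1 - 14\right)\right)} = \frac{-52 + \left(-2\right)^{2} \left(-12\right)}{-765 + 9 \left(\left(-14\right) \left(-13\right)\right)} = \frac{-52 + 4 \left(-12\right)}{-765 + 9 \cdot 182} = \frac{-52 - 48}{-765 + 1638} = - \frac{100}{873}$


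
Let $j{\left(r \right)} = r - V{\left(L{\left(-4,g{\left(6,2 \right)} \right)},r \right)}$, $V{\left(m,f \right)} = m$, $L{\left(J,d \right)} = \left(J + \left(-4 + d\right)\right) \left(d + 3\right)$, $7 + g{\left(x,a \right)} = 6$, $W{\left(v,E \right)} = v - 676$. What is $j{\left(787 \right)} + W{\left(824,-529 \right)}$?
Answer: $953$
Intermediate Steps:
$W{\left(v,E \right)} = -676 + v$ ($W{\left(v,E \right)} = v - 676 = -676 + v$)
$g{\left(x,a \right)} = -1$ ($g{\left(x,a \right)} = -7 + 6 = -1$)
$L{\left(J,d \right)} = \left(3 + d\right) \left(-4 + J + d\right)$ ($L{\left(J,d \right)} = \left(-4 + J + d\right) \left(3 + d\right) = \left(3 + d\right) \left(-4 + J + d\right)$)
$j{\left(r \right)} = 18 + r$ ($j{\left(r \right)} = r - \left(-12 + \left(-1\right)^{2} - -1 + 3 \left(-4\right) - -4\right) = r - \left(-12 + 1 + 1 - 12 + 4\right) = r - -18 = r + 18 = 18 + r$)
$j{\left(787 \right)} + W{\left(824,-529 \right)} = \left(18 + 787\right) + \left(-676 + 824\right) = 805 + 148 = 953$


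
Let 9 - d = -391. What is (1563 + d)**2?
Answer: 3853369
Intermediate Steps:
d = 400 (d = 9 - 1*(-391) = 9 + 391 = 400)
(1563 + d)**2 = (1563 + 400)**2 = 1963**2 = 3853369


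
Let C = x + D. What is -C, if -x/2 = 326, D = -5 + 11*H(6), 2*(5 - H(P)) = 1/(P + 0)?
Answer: 7235/12 ≈ 602.92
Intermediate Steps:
H(P) = 5 - 1/(2*P) (H(P) = 5 - 1/(2*(P + 0)) = 5 - 1/(2*P))
D = 589/12 (D = -5 + 11*(5 - ½/6) = -5 + 11*(5 - ½*⅙) = -5 + 11*(5 - 1/12) = -5 + 11*(59/12) = -5 + 649/12 = 589/12 ≈ 49.083)
x = -652 (x = -2*326 = -652)
C = -7235/12 (C = -652 + 589/12 = -7235/12 ≈ -602.92)
-C = -1*(-7235/12) = 7235/12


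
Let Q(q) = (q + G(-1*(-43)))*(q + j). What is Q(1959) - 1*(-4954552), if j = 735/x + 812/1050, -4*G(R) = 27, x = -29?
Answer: 12660008073/1450 ≈ 8.7310e+6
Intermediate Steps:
G(R) = -27/4 (G(R) = -¼*27 = -27/4)
j = -53443/2175 (j = 735/(-29) + 812/1050 = 735*(-1/29) + 812*(1/1050) = -735/29 + 58/75 = -53443/2175 ≈ -24.572)
Q(q) = (-53443/2175 + q)*(-27/4 + q) (Q(q) = (q - 27/4)*(q - 53443/2175) = (-27/4 + q)*(-53443/2175 + q) = (-53443/2175 + q)*(-27/4 + q))
Q(1959) - 1*(-4954552) = (480987/2900 + 1959² - 272497/8700*1959) - 1*(-4954552) = (480987/2900 + 3837681 - 177940541/2900) + 4954552 = 5475907673/1450 + 4954552 = 12660008073/1450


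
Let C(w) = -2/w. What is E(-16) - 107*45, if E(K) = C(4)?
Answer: -9631/2 ≈ -4815.5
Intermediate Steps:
E(K) = -½ (E(K) = -2/4 = -2*¼ = -½)
E(-16) - 107*45 = -½ - 107*45 = -½ - 4815 = -9631/2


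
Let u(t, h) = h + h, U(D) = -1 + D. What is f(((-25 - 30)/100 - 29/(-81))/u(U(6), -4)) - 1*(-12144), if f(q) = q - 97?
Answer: 156129431/12960 ≈ 12047.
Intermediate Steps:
u(t, h) = 2*h
f(q) = -97 + q
f(((-25 - 30)/100 - 29/(-81))/u(U(6), -4)) - 1*(-12144) = (-97 + ((-25 - 30)/100 - 29/(-81))/((2*(-4)))) - 1*(-12144) = (-97 + (-55*1/100 - 29*(-1/81))/(-8)) + 12144 = (-97 + (-11/20 + 29/81)*(-1/8)) + 12144 = (-97 - 311/1620*(-1/8)) + 12144 = (-97 + 311/12960) + 12144 = -1256809/12960 + 12144 = 156129431/12960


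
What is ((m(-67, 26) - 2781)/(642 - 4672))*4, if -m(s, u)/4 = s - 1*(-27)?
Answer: 5242/2015 ≈ 2.6015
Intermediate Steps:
m(s, u) = -108 - 4*s (m(s, u) = -4*(s - 1*(-27)) = -4*(s + 27) = -4*(27 + s) = -108 - 4*s)
((m(-67, 26) - 2781)/(642 - 4672))*4 = (((-108 - 4*(-67)) - 2781)/(642 - 4672))*4 = (((-108 + 268) - 2781)/(-4030))*4 = ((160 - 2781)*(-1/4030))*4 = -2621*(-1/4030)*4 = (2621/4030)*4 = 5242/2015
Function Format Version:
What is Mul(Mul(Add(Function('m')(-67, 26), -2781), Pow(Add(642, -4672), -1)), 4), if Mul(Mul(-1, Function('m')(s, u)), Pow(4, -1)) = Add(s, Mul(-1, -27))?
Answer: Rational(5242, 2015) ≈ 2.6015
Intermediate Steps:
Function('m')(s, u) = Add(-108, Mul(-4, s)) (Function('m')(s, u) = Mul(-4, Add(s, Mul(-1, -27))) = Mul(-4, Add(s, 27)) = Mul(-4, Add(27, s)) = Add(-108, Mul(-4, s)))
Mul(Mul(Add(Function('m')(-67, 26), -2781), Pow(Add(642, -4672), -1)), 4) = Mul(Mul(Add(Add(-108, Mul(-4, -67)), -2781), Pow(Add(642, -4672), -1)), 4) = Mul(Mul(Add(Add(-108, 268), -2781), Pow(-4030, -1)), 4) = Mul(Mul(Add(160, -2781), Rational(-1, 4030)), 4) = Mul(Mul(-2621, Rational(-1, 4030)), 4) = Mul(Rational(2621, 4030), 4) = Rational(5242, 2015)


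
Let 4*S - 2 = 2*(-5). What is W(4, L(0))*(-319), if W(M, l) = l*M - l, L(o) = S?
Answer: 1914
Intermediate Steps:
S = -2 (S = ½ + (2*(-5))/4 = ½ + (¼)*(-10) = ½ - 5/2 = -2)
L(o) = -2
W(M, l) = -l + M*l (W(M, l) = M*l - l = -l + M*l)
W(4, L(0))*(-319) = -2*(-1 + 4)*(-319) = -2*3*(-319) = -6*(-319) = 1914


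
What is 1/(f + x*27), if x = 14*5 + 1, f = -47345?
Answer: -1/45428 ≈ -2.2013e-5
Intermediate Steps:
x = 71 (x = 70 + 1 = 71)
1/(f + x*27) = 1/(-47345 + 71*27) = 1/(-47345 + 1917) = 1/(-45428) = -1/45428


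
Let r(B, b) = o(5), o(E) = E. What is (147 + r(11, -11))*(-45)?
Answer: -6840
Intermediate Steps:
r(B, b) = 5
(147 + r(11, -11))*(-45) = (147 + 5)*(-45) = 152*(-45) = -6840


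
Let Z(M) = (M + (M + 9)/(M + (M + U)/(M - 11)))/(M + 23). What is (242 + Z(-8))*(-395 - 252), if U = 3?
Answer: -68894501/441 ≈ -1.5622e+5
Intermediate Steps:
Z(M) = (M + (9 + M)/(M + (3 + M)/(-11 + M)))/(23 + M) (Z(M) = (M + (M + 9)/(M + (M + 3)/(M - 11)))/(M + 23) = (M + (9 + M)/(M + (3 + M)/(-11 + M)))/(23 + M))
(242 + Z(-8))*(-395 - 252) = (242 + (-99 - 8 + (-8)**3 - 9*(-8)**2)/(69 + (-8)**3 - 227*(-8) + 13*(-8)**2))*(-395 - 252) = (242 + (-99 - 8 - 512 - 9*64)/(69 - 512 + 1816 + 13*64))*(-647) = (242 + (-99 - 8 - 512 - 576)/(69 - 512 + 1816 + 832))*(-647) = (242 - 1195/2205)*(-647) = (242 + (1/2205)*(-1195))*(-647) = (242 - 239/441)*(-647) = (106483/441)*(-647) = -68894501/441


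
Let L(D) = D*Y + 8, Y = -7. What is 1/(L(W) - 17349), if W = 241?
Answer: -1/19028 ≈ -5.2554e-5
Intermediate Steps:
L(D) = 8 - 7*D (L(D) = D*(-7) + 8 = -7*D + 8 = 8 - 7*D)
1/(L(W) - 17349) = 1/((8 - 7*241) - 17349) = 1/((8 - 1687) - 17349) = 1/(-1679 - 17349) = 1/(-19028) = -1/19028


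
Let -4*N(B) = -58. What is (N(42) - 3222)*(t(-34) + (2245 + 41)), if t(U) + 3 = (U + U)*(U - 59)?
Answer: -55213905/2 ≈ -2.7607e+7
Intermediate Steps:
t(U) = -3 + 2*U*(-59 + U) (t(U) = -3 + (U + U)*(U - 59) = -3 + (2*U)*(-59 + U) = -3 + 2*U*(-59 + U))
N(B) = 29/2 (N(B) = -¼*(-58) = 29/2)
(N(42) - 3222)*(t(-34) + (2245 + 41)) = (29/2 - 3222)*((-3 - 118*(-34) + 2*(-34)²) + (2245 + 41)) = -6415*((-3 + 4012 + 2*1156) + 2286)/2 = -6415*((-3 + 4012 + 2312) + 2286)/2 = -6415*(6321 + 2286)/2 = -6415/2*8607 = -55213905/2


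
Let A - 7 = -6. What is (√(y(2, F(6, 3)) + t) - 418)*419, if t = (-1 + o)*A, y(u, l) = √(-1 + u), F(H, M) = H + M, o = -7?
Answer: -175142 + 419*I*√7 ≈ -1.7514e+5 + 1108.6*I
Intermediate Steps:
A = 1 (A = 7 - 6 = 1)
t = -8 (t = (-1 - 7)*1 = -8*1 = -8)
(√(y(2, F(6, 3)) + t) - 418)*419 = (√(√(-1 + 2) - 8) - 418)*419 = (√(√1 - 8) - 418)*419 = (√(1 - 8) - 418)*419 = (√(-7) - 418)*419 = (I*√7 - 418)*419 = (-418 + I*√7)*419 = -175142 + 419*I*√7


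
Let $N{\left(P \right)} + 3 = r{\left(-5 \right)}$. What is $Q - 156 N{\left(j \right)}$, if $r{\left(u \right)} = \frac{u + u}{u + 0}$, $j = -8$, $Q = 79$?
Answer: $235$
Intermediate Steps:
$r{\left(u \right)} = 2$ ($r{\left(u \right)} = \frac{2 u}{u} = 2$)
$N{\left(P \right)} = -1$ ($N{\left(P \right)} = -3 + 2 = -1$)
$Q - 156 N{\left(j \right)} = 79 - -156 = 79 + 156 = 235$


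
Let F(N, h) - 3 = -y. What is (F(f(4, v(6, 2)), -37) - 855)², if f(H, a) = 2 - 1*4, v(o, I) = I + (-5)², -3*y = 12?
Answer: 719104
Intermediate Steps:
y = -4 (y = -⅓*12 = -4)
v(o, I) = 25 + I (v(o, I) = I + 25 = 25 + I)
f(H, a) = -2 (f(H, a) = 2 - 4 = -2)
F(N, h) = 7 (F(N, h) = 3 - 1*(-4) = 3 + 4 = 7)
(F(f(4, v(6, 2)), -37) - 855)² = (7 - 855)² = (-848)² = 719104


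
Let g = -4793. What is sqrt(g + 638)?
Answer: I*sqrt(4155) ≈ 64.459*I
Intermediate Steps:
sqrt(g + 638) = sqrt(-4793 + 638) = sqrt(-4155) = I*sqrt(4155)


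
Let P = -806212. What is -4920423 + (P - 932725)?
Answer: -6659360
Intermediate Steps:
-4920423 + (P - 932725) = -4920423 + (-806212 - 932725) = -4920423 - 1738937 = -6659360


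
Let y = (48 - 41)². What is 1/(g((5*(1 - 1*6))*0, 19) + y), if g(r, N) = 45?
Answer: 1/94 ≈ 0.010638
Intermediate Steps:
y = 49 (y = 7² = 49)
1/(g((5*(1 - 1*6))*0, 19) + y) = 1/(45 + 49) = 1/94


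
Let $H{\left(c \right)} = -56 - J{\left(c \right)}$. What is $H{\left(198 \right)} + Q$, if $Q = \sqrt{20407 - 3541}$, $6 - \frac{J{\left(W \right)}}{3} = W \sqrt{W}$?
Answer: $-74 + 3 \sqrt{1874} + 1782 \sqrt{22} \approx 8414.2$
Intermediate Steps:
$J{\left(W \right)} = 18 - 3 W^{\frac{3}{2}}$ ($J{\left(W \right)} = 18 - 3 W \sqrt{W} = 18 - 3 W^{\frac{3}{2}}$)
$Q = 3 \sqrt{1874}$ ($Q = \sqrt{16866} = 3 \sqrt{1874} \approx 129.87$)
$H{\left(c \right)} = -74 + 3 c^{\frac{3}{2}}$ ($H{\left(c \right)} = -56 - \left(18 - 3 c^{\frac{3}{2}}\right) = -56 + \left(-18 + 3 c^{\frac{3}{2}}\right) = -74 + 3 c^{\frac{3}{2}}$)
$H{\left(198 \right)} + Q = \left(-74 + 3 \cdot 198^{\frac{3}{2}}\right) + 3 \sqrt{1874} = \left(-74 + 3 \cdot 594 \sqrt{22}\right) + 3 \sqrt{1874} = \left(-74 + 1782 \sqrt{22}\right) + 3 \sqrt{1874} = -74 + 3 \sqrt{1874} + 1782 \sqrt{22}$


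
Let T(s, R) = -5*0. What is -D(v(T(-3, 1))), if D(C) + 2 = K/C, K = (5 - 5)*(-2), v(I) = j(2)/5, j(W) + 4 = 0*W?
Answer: 2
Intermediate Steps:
T(s, R) = 0
j(W) = -4 (j(W) = -4 + 0*W = -4 + 0 = -4)
v(I) = -⅘ (v(I) = -4/5 = -4*⅕ = -⅘)
K = 0 (K = 0*(-2) = 0)
D(C) = -2 (D(C) = -2 + 0/C = -2 + 0 = -2)
-D(v(T(-3, 1))) = -1*(-2) = 2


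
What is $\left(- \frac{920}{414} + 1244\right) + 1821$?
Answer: $\frac{27565}{9} \approx 3062.8$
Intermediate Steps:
$\left(- \frac{920}{414} + 1244\right) + 1821 = \left(\left(-920\right) \frac{1}{414} + 1244\right) + 1821 = \left(- \frac{20}{9} + 1244\right) + 1821 = \frac{11176}{9} + 1821 = \frac{27565}{9}$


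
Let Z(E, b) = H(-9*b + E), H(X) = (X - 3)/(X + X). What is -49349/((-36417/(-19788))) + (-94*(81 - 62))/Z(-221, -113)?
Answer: -4797397140/157807 ≈ -30400.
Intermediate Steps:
H(X) = (-3 + X)/(2*X) (H(X) = (-3 + X)/((2*X)) = (-3 + X)*(1/(2*X)) = (-3 + X)/(2*X))
Z(E, b) = (-3 + E - 9*b)/(2*(E - 9*b)) (Z(E, b) = (-3 + (-9*b + E))/(2*(-9*b + E)) = (-3 + (E - 9*b))/(2*(E - 9*b)) = (-3 + E - 9*b)/(2*(E - 9*b)))
-49349/((-36417/(-19788))) + (-94*(81 - 62))/Z(-221, -113) = -49349/((-36417/(-19788))) + (-94*(81 - 62))/(((-3 - 221 - 9*(-113))/(2*(-221 - 9*(-113))))) = -49349/((-36417*(-1/19788))) + (-94*19)/(((-3 - 221 + 1017)/(2*(-221 + 1017)))) = -49349/12139/6596 - 1786/((½)*793/796) = -49349*6596/12139 - 1786/((½)*(1/796)*793) = -5336164/199 - 1786/793/1592 = -5336164/199 - 1786*1592/793 = -5336164/199 - 2843312/793 = -4797397140/157807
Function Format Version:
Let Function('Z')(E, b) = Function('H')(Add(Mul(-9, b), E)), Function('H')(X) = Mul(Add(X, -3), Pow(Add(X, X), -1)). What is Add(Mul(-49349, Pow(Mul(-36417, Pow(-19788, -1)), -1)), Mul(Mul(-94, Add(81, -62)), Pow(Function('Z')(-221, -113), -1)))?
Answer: Rational(-4797397140, 157807) ≈ -30400.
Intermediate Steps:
Function('H')(X) = Mul(Rational(1, 2), Pow(X, -1), Add(-3, X)) (Function('H')(X) = Mul(Add(-3, X), Pow(Mul(2, X), -1)) = Mul(Add(-3, X), Mul(Rational(1, 2), Pow(X, -1))) = Mul(Rational(1, 2), Pow(X, -1), Add(-3, X)))
Function('Z')(E, b) = Mul(Rational(1, 2), Pow(Add(E, Mul(-9, b)), -1), Add(-3, E, Mul(-9, b))) (Function('Z')(E, b) = Mul(Rational(1, 2), Pow(Add(Mul(-9, b), E), -1), Add(-3, Add(Mul(-9, b), E))) = Mul(Rational(1, 2), Pow(Add(E, Mul(-9, b)), -1), Add(-3, Add(E, Mul(-9, b)))) = Mul(Rational(1, 2), Pow(Add(E, Mul(-9, b)), -1), Add(-3, E, Mul(-9, b))))
Add(Mul(-49349, Pow(Mul(-36417, Pow(-19788, -1)), -1)), Mul(Mul(-94, Add(81, -62)), Pow(Function('Z')(-221, -113), -1))) = Add(Mul(-49349, Pow(Mul(-36417, Pow(-19788, -1)), -1)), Mul(Mul(-94, Add(81, -62)), Pow(Mul(Rational(1, 2), Pow(Add(-221, Mul(-9, -113)), -1), Add(-3, -221, Mul(-9, -113))), -1))) = Add(Mul(-49349, Pow(Mul(-36417, Rational(-1, 19788)), -1)), Mul(Mul(-94, 19), Pow(Mul(Rational(1, 2), Pow(Add(-221, 1017), -1), Add(-3, -221, 1017)), -1))) = Add(Mul(-49349, Pow(Rational(12139, 6596), -1)), Mul(-1786, Pow(Mul(Rational(1, 2), Pow(796, -1), 793), -1))) = Add(Mul(-49349, Rational(6596, 12139)), Mul(-1786, Pow(Mul(Rational(1, 2), Rational(1, 796), 793), -1))) = Add(Rational(-5336164, 199), Mul(-1786, Pow(Rational(793, 1592), -1))) = Add(Rational(-5336164, 199), Mul(-1786, Rational(1592, 793))) = Add(Rational(-5336164, 199), Rational(-2843312, 793)) = Rational(-4797397140, 157807)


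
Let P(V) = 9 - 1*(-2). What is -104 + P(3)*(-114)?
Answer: -1358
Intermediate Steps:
P(V) = 11 (P(V) = 9 + 2 = 11)
-104 + P(3)*(-114) = -104 + 11*(-114) = -104 - 1254 = -1358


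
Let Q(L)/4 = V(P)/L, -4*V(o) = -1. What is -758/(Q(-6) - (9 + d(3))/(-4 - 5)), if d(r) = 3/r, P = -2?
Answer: -13644/17 ≈ -802.59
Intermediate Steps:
V(o) = ¼ (V(o) = -¼*(-1) = ¼)
Q(L) = 1/L (Q(L) = 4*(1/(4*L)) = 1/L)
-758/(Q(-6) - (9 + d(3))/(-4 - 5)) = -758/(1/(-6) - (9 + 3/3)/(-4 - 5)) = -758/(-⅙ - (9 + 3*(⅓))/(-9)) = -758/(-⅙ - (9 + 1)*(-1)/9) = -758/(-⅙ - 10*(-1)/9) = -758/(-⅙ - 1*(-10/9)) = -758/(-⅙ + 10/9) = -758/17/18 = -758*18/17 = -13644/17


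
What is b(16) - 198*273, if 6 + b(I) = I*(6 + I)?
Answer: -53708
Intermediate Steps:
b(I) = -6 + I*(6 + I)
b(16) - 198*273 = (-6 + 16² + 6*16) - 198*273 = (-6 + 256 + 96) - 54054 = 346 - 54054 = -53708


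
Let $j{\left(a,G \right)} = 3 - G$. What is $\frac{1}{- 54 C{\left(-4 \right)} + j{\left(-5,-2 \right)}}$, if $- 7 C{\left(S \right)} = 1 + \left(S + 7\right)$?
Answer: $\frac{7}{251} \approx 0.027888$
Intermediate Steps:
$C{\left(S \right)} = - \frac{8}{7} - \frac{S}{7}$ ($C{\left(S \right)} = - \frac{1 + \left(S + 7\right)}{7} = - \frac{1 + \left(7 + S\right)}{7} = - \frac{8 + S}{7} = - \frac{8}{7} - \frac{S}{7}$)
$\frac{1}{- 54 C{\left(-4 \right)} + j{\left(-5,-2 \right)}} = \frac{1}{- 54 \left(- \frac{8}{7} - - \frac{4}{7}\right) + \left(3 - -2\right)} = \frac{1}{- 54 \left(- \frac{8}{7} + \frac{4}{7}\right) + \left(3 + 2\right)} = \frac{1}{\left(-54\right) \left(- \frac{4}{7}\right) + 5} = \frac{1}{\frac{216}{7} + 5} = \frac{1}{\frac{251}{7}} = \frac{7}{251}$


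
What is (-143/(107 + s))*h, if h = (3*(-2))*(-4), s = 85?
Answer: -143/8 ≈ -17.875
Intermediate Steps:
h = 24 (h = -6*(-4) = 24)
(-143/(107 + s))*h = -143/(107 + 85)*24 = -143/192*24 = -143/8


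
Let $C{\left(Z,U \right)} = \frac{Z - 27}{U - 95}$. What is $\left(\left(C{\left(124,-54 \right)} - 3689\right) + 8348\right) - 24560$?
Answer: $- \frac{2965346}{149} \approx -19902.0$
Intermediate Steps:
$C{\left(Z,U \right)} = \frac{-27 + Z}{-95 + U}$
$\left(\left(C{\left(124,-54 \right)} - 3689\right) + 8348\right) - 24560 = \left(\left(\frac{-27 + 124}{-95 - 54} - 3689\right) + 8348\right) - 24560 = \left(\left(\frac{1}{-149} \cdot 97 - 3689\right) + 8348\right) - 24560 = \left(\left(\left(- \frac{1}{149}\right) 97 - 3689\right) + 8348\right) - 24560 = \left(\left(- \frac{97}{149} - 3689\right) + 8348\right) - 24560 = \left(- \frac{549758}{149} + 8348\right) - 24560 = \frac{694094}{149} - 24560 = - \frac{2965346}{149}$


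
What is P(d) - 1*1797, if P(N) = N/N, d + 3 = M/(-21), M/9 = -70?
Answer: -1796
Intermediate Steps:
M = -630 (M = 9*(-70) = -630)
d = 27 (d = -3 - 630/(-21) = -3 - 630*(-1/21) = -3 + 30 = 27)
P(N) = 1
P(d) - 1*1797 = 1 - 1*1797 = 1 - 1797 = -1796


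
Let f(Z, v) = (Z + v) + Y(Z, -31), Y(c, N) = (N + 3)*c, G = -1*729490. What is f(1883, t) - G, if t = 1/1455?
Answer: 987434296/1455 ≈ 6.7865e+5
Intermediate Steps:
G = -729490
Y(c, N) = c*(3 + N) (Y(c, N) = (3 + N)*c = c*(3 + N))
t = 1/1455 ≈ 0.00068729
f(Z, v) = v - 27*Z (f(Z, v) = (Z + v) + Z*(3 - 31) = (Z + v) + Z*(-28) = (Z + v) - 28*Z = v - 27*Z)
f(1883, t) - G = (1/1455 - 27*1883) - 1*(-729490) = (1/1455 - 50841) + 729490 = -73973654/1455 + 729490 = 987434296/1455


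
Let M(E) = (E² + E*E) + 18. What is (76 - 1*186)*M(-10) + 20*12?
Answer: -23740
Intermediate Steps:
M(E) = 18 + 2*E² (M(E) = (E² + E²) + 18 = 2*E² + 18 = 18 + 2*E²)
(76 - 1*186)*M(-10) + 20*12 = (76 - 1*186)*(18 + 2*(-10)²) + 20*12 = (76 - 186)*(18 + 2*100) + 240 = -110*(18 + 200) + 240 = -110*218 + 240 = -23980 + 240 = -23740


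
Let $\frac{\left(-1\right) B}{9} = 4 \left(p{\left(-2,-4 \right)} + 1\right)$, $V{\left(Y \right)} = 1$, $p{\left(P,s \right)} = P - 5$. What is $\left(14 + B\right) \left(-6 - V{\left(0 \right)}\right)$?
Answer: $-1610$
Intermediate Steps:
$p{\left(P,s \right)} = -5 + P$ ($p{\left(P,s \right)} = P - 5 = -5 + P$)
$B = 216$ ($B = - 9 \cdot 4 \left(\left(-5 - 2\right) + 1\right) = - 9 \cdot 4 \left(-7 + 1\right) = - 9 \cdot 4 \left(-6\right) = \left(-9\right) \left(-24\right) = 216$)
$\left(14 + B\right) \left(-6 - V{\left(0 \right)}\right) = \left(14 + 216\right) \left(-6 - 1\right) = 230 \left(-6 - 1\right) = 230 \left(-7\right) = -1610$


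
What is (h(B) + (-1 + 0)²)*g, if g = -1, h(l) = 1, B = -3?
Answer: -2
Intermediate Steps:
(h(B) + (-1 + 0)²)*g = (1 + (-1 + 0)²)*(-1) = (1 + (-1)²)*(-1) = (1 + 1)*(-1) = 2*(-1) = -2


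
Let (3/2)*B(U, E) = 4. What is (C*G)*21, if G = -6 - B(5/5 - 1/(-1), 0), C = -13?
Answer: 2366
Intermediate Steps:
B(U, E) = 8/3 (B(U, E) = (2/3)*4 = 8/3)
G = -26/3 (G = -6 - 1*8/3 = -6 - 8/3 = -26/3 ≈ -8.6667)
(C*G)*21 = -13*(-26/3)*21 = (338/3)*21 = 2366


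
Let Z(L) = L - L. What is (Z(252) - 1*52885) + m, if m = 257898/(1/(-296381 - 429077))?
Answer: -187094220169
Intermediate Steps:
Z(L) = 0
m = -187094167284 (m = 257898/(1/(-725458)) = 257898/(-1/725458) = 257898*(-725458) = -187094167284)
(Z(252) - 1*52885) + m = (0 - 1*52885) - 187094167284 = (0 - 52885) - 187094167284 = -52885 - 187094167284 = -187094220169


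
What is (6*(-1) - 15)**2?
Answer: 441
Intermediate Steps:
(6*(-1) - 15)**2 = (-6 - 15)**2 = (-21)**2 = 441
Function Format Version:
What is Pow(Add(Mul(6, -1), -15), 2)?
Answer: 441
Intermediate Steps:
Pow(Add(Mul(6, -1), -15), 2) = Pow(Add(-6, -15), 2) = Pow(-21, 2) = 441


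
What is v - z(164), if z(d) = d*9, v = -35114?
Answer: -36590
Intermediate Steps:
z(d) = 9*d
v - z(164) = -35114 - 9*164 = -35114 - 1*1476 = -35114 - 1476 = -36590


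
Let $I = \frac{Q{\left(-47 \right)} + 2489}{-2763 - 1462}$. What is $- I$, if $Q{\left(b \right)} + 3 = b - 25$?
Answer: $\frac{2414}{4225} \approx 0.57136$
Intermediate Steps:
$Q{\left(b \right)} = -28 + b$ ($Q{\left(b \right)} = -3 + \left(b - 25\right) = -3 + \left(-25 + b\right) = -28 + b$)
$I = - \frac{2414}{4225}$ ($I = \frac{\left(-28 - 47\right) + 2489}{-2763 - 1462} = \frac{-75 + 2489}{-4225} = 2414 \left(- \frac{1}{4225}\right) = - \frac{2414}{4225} \approx -0.57136$)
$- I = \left(-1\right) \left(- \frac{2414}{4225}\right) = \frac{2414}{4225}$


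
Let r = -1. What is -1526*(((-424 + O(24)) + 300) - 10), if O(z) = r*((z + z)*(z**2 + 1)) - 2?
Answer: 42471632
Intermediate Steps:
O(z) = -2 - 2*z*(1 + z**2) (O(z) = -(z + z)*(z**2 + 1) - 2 = -2*z*(1 + z**2) - 2 = -2 - 2*z*(1 + z**2))
-1526*(((-424 + O(24)) + 300) - 10) = -1526*(((-424 + (-2 - 2*24 - 2*24**3)) + 300) - 10) = -1526*(((-424 + (-2 - 48 - 2*13824)) + 300) - 10) = -1526*(((-424 + (-2 - 48 - 27648)) + 300) - 10) = -1526*(((-424 - 27698) + 300) - 10) = -1526*((-28122 + 300) - 10) = -1526*(-27822 - 10) = -1526*(-27832) = 42471632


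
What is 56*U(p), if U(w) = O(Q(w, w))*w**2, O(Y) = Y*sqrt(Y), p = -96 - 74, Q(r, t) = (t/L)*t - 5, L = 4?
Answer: 444024224000*sqrt(5) ≈ 9.9287e+11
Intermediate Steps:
Q(r, t) = -5 + t**2/4 (Q(r, t) = (t/4)*t - 5 = t**2/4 - 5 = -5 + t**2/4)
p = -170
O(Y) = Y**(3/2)
U(w) = w**2*(-5 + w**2/4)**(3/2) (U(w) = (-5 + w**2/4)**(3/2)*w**2 = w**2*(-5 + w**2/4)**(3/2))
56*U(p) = 56*((1/8)*(-170)**2*(-20 + (-170)**2)**(3/2)) = 56*((1/8)*28900*(-20 + 28900)**(3/2)) = 56*((1/8)*28900*28880**(3/2)) = 56*((1/8)*28900*(2194880*sqrt(5))) = 56*(7929004000*sqrt(5)) = 444024224000*sqrt(5)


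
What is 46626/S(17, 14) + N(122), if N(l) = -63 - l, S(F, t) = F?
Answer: 43481/17 ≈ 2557.7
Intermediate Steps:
46626/S(17, 14) + N(122) = 46626/17 + (-63 - 1*122) = 46626*(1/17) + (-63 - 122) = 46626/17 - 185 = 43481/17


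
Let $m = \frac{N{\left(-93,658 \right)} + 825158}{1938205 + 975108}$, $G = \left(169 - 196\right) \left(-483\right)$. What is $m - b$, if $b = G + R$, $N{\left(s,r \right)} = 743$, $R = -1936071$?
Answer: $\frac{5602389124291}{2913313} \approx 1.923 \cdot 10^{6}$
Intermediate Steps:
$G = 13041$ ($G = \left(-27\right) \left(-483\right) = 13041$)
$m = \frac{825901}{2913313}$ ($m = \frac{743 + 825158}{1938205 + 975108} = \frac{825901}{2913313} \approx 0.28349$)
$b = -1923030$ ($b = 13041 - 1936071 = -1923030$)
$m - b = \frac{825901}{2913313} - -1923030 = \frac{825901}{2913313} + 1923030 = \frac{5602389124291}{2913313}$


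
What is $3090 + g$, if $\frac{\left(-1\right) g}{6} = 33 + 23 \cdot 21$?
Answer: $-6$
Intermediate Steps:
$g = -3096$ ($g = - 6 \left(33 + 23 \cdot 21\right) = - 6 \left(33 + 483\right) = \left(-6\right) 516 = -3096$)
$3090 + g = 3090 - 3096 = -6$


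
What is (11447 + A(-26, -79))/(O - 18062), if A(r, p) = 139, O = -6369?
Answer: -11586/24431 ≈ -0.47423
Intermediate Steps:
(11447 + A(-26, -79))/(O - 18062) = (11447 + 139)/(-6369 - 18062) = 11586/(-24431) = 11586*(-1/24431) = -11586/24431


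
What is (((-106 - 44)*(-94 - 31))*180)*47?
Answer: 158625000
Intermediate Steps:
(((-106 - 44)*(-94 - 31))*180)*47 = (-150*(-125)*180)*47 = (18750*180)*47 = 3375000*47 = 158625000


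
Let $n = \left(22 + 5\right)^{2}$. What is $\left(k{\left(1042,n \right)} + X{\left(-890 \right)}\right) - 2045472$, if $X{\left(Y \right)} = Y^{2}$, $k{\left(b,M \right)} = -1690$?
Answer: $-1255062$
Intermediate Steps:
$n = 729$ ($n = 27^{2} = 729$)
$\left(k{\left(1042,n \right)} + X{\left(-890 \right)}\right) - 2045472 = \left(-1690 + \left(-890\right)^{2}\right) - 2045472 = \left(-1690 + 792100\right) - 2045472 = 790410 - 2045472 = -1255062$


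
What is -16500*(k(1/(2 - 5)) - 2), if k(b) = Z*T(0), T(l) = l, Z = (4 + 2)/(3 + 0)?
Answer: 33000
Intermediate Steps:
Z = 2 (Z = 6/3 = 6*(1/3) = 2)
k(b) = 0 (k(b) = 2*0 = 0)
-16500*(k(1/(2 - 5)) - 2) = -16500*(0 - 2) = -16500*(-2) = -2750*(-12) = 33000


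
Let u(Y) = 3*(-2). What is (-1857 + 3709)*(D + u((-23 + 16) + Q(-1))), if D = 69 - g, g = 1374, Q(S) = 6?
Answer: -2427972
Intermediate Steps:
D = -1305 (D = 69 - 1*1374 = 69 - 1374 = -1305)
u(Y) = -6
(-1857 + 3709)*(D + u((-23 + 16) + Q(-1))) = (-1857 + 3709)*(-1305 - 6) = 1852*(-1311) = -2427972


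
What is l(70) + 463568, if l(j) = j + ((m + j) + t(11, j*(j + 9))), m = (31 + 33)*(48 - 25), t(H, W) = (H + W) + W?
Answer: 476251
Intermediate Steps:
t(H, W) = H + 2*W
m = 1472 (m = 64*23 = 1472)
l(j) = 1483 + 2*j + 2*j*(9 + j) (l(j) = j + ((1472 + j) + (11 + 2*(j*(j + 9)))) = j + ((1472 + j) + (11 + 2*(j*(9 + j)))) = j + ((1472 + j) + (11 + 2*j*(9 + j))) = j + (1483 + j + 2*j*(9 + j)) = 1483 + 2*j + 2*j*(9 + j))
l(70) + 463568 = (1483 + 2*70² + 20*70) + 463568 = (1483 + 2*4900 + 1400) + 463568 = (1483 + 9800 + 1400) + 463568 = 12683 + 463568 = 476251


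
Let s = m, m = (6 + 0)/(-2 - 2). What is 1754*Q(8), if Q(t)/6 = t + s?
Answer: 68406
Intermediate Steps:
m = -3/2 (m = 6/(-4) = 6*(-¼) = -3/2 ≈ -1.5000)
s = -3/2 ≈ -1.5000
Q(t) = -9 + 6*t (Q(t) = 6*(t - 3/2) = 6*(-3/2 + t) = -9 + 6*t)
1754*Q(8) = 1754*(-9 + 6*8) = 1754*(-9 + 48) = 1754*39 = 68406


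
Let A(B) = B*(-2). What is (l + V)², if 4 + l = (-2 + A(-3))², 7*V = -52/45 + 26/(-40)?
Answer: 8755681/63504 ≈ 137.88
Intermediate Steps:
A(B) = -2*B
V = -65/252 (V = (-52/45 + 26/(-40))/7 = (-52*1/45 + 26*(-1/40))/7 = (-52/45 - 13/20)/7 = (⅐)*(-65/36) = -65/252 ≈ -0.25794)
l = 12 (l = -4 + (-2 - 2*(-3))² = -4 + (-2 + 6)² = -4 + 4² = -4 + 16 = 12)
(l + V)² = (12 - 65/252)² = (2959/252)² = 8755681/63504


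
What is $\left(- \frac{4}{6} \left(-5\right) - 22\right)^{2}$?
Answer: $\frac{3136}{9} \approx 348.44$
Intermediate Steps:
$\left(- \frac{4}{6} \left(-5\right) - 22\right)^{2} = \left(\left(-4\right) \frac{1}{6} \left(-5\right) - 22\right)^{2} = \left(\left(- \frac{2}{3}\right) \left(-5\right) - 22\right)^{2} = \left(\frac{10}{3} - 22\right)^{2} = \left(- \frac{56}{3}\right)^{2} = \frac{3136}{9}$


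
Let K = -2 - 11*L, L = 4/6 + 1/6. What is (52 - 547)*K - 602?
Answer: 9851/2 ≈ 4925.5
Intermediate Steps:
L = ⅚ (L = 4*(⅙) + 1*(⅙) = ⅔ + ⅙ = ⅚ ≈ 0.83333)
K = -67/6 (K = -2 - 11*⅚ = -2 - 55/6 = -67/6 ≈ -11.167)
(52 - 547)*K - 602 = (52 - 547)*(-67/6) - 602 = -495*(-67/6) - 602 = 11055/2 - 602 = 9851/2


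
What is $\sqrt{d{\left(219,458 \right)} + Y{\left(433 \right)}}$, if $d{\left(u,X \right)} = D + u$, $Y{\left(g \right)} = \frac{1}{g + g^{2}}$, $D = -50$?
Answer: $\frac{\sqrt{5968180784118}}{187922} \approx 13.0$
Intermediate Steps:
$d{\left(u,X \right)} = -50 + u$
$\sqrt{d{\left(219,458 \right)} + Y{\left(433 \right)}} = \sqrt{\left(-50 + 219\right) + \frac{1}{433 \left(1 + 433\right)}} = \sqrt{169 + \frac{1}{433 \cdot 434}} = \sqrt{169 + \frac{1}{433} \cdot \frac{1}{434}} = \sqrt{169 + \frac{1}{187922}} = \sqrt{\frac{31758819}{187922}} = \frac{\sqrt{5968180784118}}{187922}$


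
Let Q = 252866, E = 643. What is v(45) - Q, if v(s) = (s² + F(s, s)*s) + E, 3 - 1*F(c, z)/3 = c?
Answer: -255868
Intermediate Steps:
F(c, z) = 9 - 3*c
v(s) = 643 + s² + s*(9 - 3*s) (v(s) = (s² + (9 - 3*s)*s) + 643 = (s² + s*(9 - 3*s)) + 643 = 643 + s² + s*(9 - 3*s))
v(45) - Q = (643 - 2*45² + 9*45) - 1*252866 = (643 - 2*2025 + 405) - 252866 = (643 - 4050 + 405) - 252866 = -3002 - 252866 = -255868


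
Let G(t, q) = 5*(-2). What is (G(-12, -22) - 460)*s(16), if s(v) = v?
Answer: -7520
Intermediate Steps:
G(t, q) = -10
(G(-12, -22) - 460)*s(16) = (-10 - 460)*16 = -470*16 = -7520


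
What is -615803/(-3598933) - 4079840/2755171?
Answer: -12986428243407/9915675832543 ≈ -1.3097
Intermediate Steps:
-615803/(-3598933) - 4079840/2755171 = -615803*(-1/3598933) - 4079840*1/2755171 = 615803/3598933 - 4079840/2755171 = -12986428243407/9915675832543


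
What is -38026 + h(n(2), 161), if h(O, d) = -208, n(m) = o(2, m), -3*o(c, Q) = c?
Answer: -38234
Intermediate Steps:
o(c, Q) = -c/3
n(m) = -2/3 (n(m) = -1/3*2 = -2/3)
-38026 + h(n(2), 161) = -38026 - 208 = -38234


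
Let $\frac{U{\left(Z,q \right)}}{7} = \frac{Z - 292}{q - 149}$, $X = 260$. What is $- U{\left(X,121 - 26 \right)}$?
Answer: $- \frac{112}{27} \approx -4.1481$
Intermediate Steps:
$U{\left(Z,q \right)} = \frac{7 \left(-292 + Z\right)}{-149 + q}$ ($U{\left(Z,q \right)} = 7 \frac{Z - 292}{q - 149} = 7 \frac{-292 + Z}{-149 + q} = \frac{7 \left(-292 + Z\right)}{-149 + q}$)
$- U{\left(X,121 - 26 \right)} = - \frac{7 \left(-292 + 260\right)}{-149 + \left(121 - 26\right)} = - \frac{7 \left(-32\right)}{-149 + \left(121 - 26\right)} = - \frac{7 \left(-32\right)}{-149 + 95} = - \frac{7 \left(-32\right)}{-54} = - \frac{7 \left(-1\right) \left(-32\right)}{54} = \left(-1\right) \frac{112}{27} = - \frac{112}{27}$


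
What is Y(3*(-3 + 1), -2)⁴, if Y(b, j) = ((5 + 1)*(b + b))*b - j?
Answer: 35477982736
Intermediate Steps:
Y(b, j) = -j + 12*b² (Y(b, j) = (6*(2*b))*b - j = (12*b)*b - j = 12*b² - j = -j + 12*b²)
Y(3*(-3 + 1), -2)⁴ = (-1*(-2) + 12*(3*(-3 + 1))²)⁴ = (2 + 12*(3*(-2))²)⁴ = (2 + 12*(-6)²)⁴ = (2 + 12*36)⁴ = (2 + 432)⁴ = 434⁴ = 35477982736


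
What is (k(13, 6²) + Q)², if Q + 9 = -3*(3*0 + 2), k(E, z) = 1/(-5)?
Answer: 5776/25 ≈ 231.04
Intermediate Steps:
k(E, z) = -⅕
Q = -15 (Q = -9 - 3*(3*0 + 2) = -9 - 3*(0 + 2) = -9 - 3*2 = -9 - 6 = -15)
(k(13, 6²) + Q)² = (-⅕ - 15)² = (-76/5)² = 5776/25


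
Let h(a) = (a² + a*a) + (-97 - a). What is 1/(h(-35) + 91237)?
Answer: 1/93625 ≈ 1.0681e-5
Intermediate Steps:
h(a) = -97 - a + 2*a² (h(a) = (a² + a²) + (-97 - a) = 2*a² + (-97 - a) = -97 - a + 2*a²)
1/(h(-35) + 91237) = 1/((-97 - 1*(-35) + 2*(-35)²) + 91237) = 1/((-97 + 35 + 2*1225) + 91237) = 1/((-97 + 35 + 2450) + 91237) = 1/(2388 + 91237) = 1/93625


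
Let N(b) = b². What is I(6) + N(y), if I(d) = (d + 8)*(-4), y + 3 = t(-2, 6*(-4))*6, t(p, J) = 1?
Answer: -47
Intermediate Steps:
y = 3 (y = -3 + 1*6 = -3 + 6 = 3)
I(d) = -32 - 4*d (I(d) = (8 + d)*(-4) = -32 - 4*d)
I(6) + N(y) = (-32 - 4*6) + 3² = (-32 - 24) + 9 = -56 + 9 = -47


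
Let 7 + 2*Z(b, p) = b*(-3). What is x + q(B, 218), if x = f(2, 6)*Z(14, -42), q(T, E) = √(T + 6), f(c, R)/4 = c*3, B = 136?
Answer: -588 + √142 ≈ -576.08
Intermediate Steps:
Z(b, p) = -7/2 - 3*b/2 (Z(b, p) = -7/2 + (b*(-3))/2 = -7/2 + (-3*b)/2 = -7/2 - 3*b/2)
f(c, R) = 12*c (f(c, R) = 4*(c*3) = 4*(3*c) = 12*c)
q(T, E) = √(6 + T)
x = -588 (x = (12*2)*(-7/2 - 3/2*14) = 24*(-7/2 - 21) = 24*(-49/2) = -588)
x + q(B, 218) = -588 + √(6 + 136) = -588 + √142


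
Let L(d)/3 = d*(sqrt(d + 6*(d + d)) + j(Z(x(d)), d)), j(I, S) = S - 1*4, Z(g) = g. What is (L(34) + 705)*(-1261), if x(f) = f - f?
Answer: -4747665 - 128622*sqrt(442) ≈ -7.4518e+6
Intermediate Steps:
x(f) = 0
j(I, S) = -4 + S (j(I, S) = S - 4 = -4 + S)
L(d) = 3*d*(-4 + d + sqrt(13)*sqrt(d)) (L(d) = 3*(d*(sqrt(d + 6*(d + d)) + (-4 + d))) = 3*(d*(sqrt(d + 6*(2*d)) + (-4 + d))) = 3*(d*(sqrt(d + 12*d) + (-4 + d))) = 3*(d*(sqrt(13*d) + (-4 + d))) = 3*(d*(sqrt(13)*sqrt(d) + (-4 + d))) = 3*(d*(-4 + d + sqrt(13)*sqrt(d))) = 3*d*(-4 + d + sqrt(13)*sqrt(d)))
(L(34) + 705)*(-1261) = ((3*34*(-4 + 34) + 3*sqrt(13)*34**(3/2)) + 705)*(-1261) = ((3*34*30 + 3*sqrt(13)*(34*sqrt(34))) + 705)*(-1261) = ((3060 + 102*sqrt(442)) + 705)*(-1261) = (3765 + 102*sqrt(442))*(-1261) = -4747665 - 128622*sqrt(442)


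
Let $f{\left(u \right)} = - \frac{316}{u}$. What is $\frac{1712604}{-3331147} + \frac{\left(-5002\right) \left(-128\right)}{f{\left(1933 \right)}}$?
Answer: $- \frac{1030669382313380}{263160613} \approx -3.9165 \cdot 10^{6}$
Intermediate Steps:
$\frac{1712604}{-3331147} + \frac{\left(-5002\right) \left(-128\right)}{f{\left(1933 \right)}} = \frac{1712604}{-3331147} + \frac{\left(-5002\right) \left(-128\right)}{\left(-316\right) \frac{1}{1933}} = 1712604 \left(- \frac{1}{3331147}\right) + \frac{640256}{\left(-316\right) \frac{1}{1933}} = - \frac{1712604}{3331147} + \frac{640256}{- \frac{316}{1933}} = - \frac{1712604}{3331147} + 640256 \left(- \frac{1933}{316}\right) = - \frac{1712604}{3331147} - \frac{309403712}{79} = - \frac{1030669382313380}{263160613}$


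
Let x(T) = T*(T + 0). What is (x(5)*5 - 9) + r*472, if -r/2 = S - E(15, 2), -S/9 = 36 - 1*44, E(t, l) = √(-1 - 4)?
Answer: -67852 + 944*I*√5 ≈ -67852.0 + 2110.8*I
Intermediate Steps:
x(T) = T² (x(T) = T*T = T²)
E(t, l) = I*√5 (E(t, l) = √(-5) = I*√5)
S = 72 (S = -9*(36 - 1*44) = -9*(36 - 44) = -9*(-8) = 72)
r = -144 + 2*I*√5 (r = -2*(72 - I*√5) = -144 + 2*I*√5 ≈ -144.0 + 4.4721*I)
(x(5)*5 - 9) + r*472 = (5²*5 - 9) + (-144 + 2*I*√5)*472 = (25*5 - 9) + (-67968 + 944*I*√5) = (125 - 9) + (-67968 + 944*I*√5) = 116 + (-67968 + 944*I*√5) = -67852 + 944*I*√5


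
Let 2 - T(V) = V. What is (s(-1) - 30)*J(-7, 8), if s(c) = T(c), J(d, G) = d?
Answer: 189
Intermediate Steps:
T(V) = 2 - V
s(c) = 2 - c
(s(-1) - 30)*J(-7, 8) = ((2 - 1*(-1)) - 30)*(-7) = ((2 + 1) - 30)*(-7) = (3 - 30)*(-7) = -27*(-7) = 189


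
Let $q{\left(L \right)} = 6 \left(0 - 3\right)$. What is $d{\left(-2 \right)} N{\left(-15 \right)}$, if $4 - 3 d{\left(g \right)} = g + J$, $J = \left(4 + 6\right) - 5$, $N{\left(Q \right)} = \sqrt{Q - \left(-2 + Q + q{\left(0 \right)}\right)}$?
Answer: $\frac{2 \sqrt{5}}{3} \approx 1.4907$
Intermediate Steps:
$q{\left(L \right)} = -18$ ($q{\left(L \right)} = 6 \left(-3\right) = -18$)
$N{\left(Q \right)} = 2 \sqrt{5}$ ($N{\left(Q \right)} = \sqrt{Q - \left(-20 + Q\right)} = \sqrt{20} = 2 \sqrt{5}$)
$J = 5$ ($J = 10 - 5 = 5$)
$d{\left(g \right)} = - \frac{1}{3} - \frac{g}{3}$ ($d{\left(g \right)} = \frac{4}{3} - \frac{g + 5}{3} = \frac{4}{3} - \frac{5 + g}{3} = \frac{4}{3} - \left(\frac{5}{3} + \frac{g}{3}\right) = - \frac{1}{3} - \frac{g}{3}$)
$d{\left(-2 \right)} N{\left(-15 \right)} = \left(- \frac{1}{3} - - \frac{2}{3}\right) 2 \sqrt{5} = \left(- \frac{1}{3} + \frac{2}{3}\right) 2 \sqrt{5} = \frac{2 \sqrt{5}}{3}$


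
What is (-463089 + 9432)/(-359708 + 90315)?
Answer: 453657/269393 ≈ 1.6840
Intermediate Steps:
(-463089 + 9432)/(-359708 + 90315) = -453657/(-269393) = -453657*(-1/269393) = 453657/269393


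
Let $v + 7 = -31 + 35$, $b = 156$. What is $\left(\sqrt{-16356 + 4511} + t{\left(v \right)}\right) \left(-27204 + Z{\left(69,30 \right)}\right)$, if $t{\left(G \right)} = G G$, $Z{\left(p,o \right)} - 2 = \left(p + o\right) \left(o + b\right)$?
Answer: $-79092 - 8788 i \sqrt{11845} \approx -79092.0 - 9.5644 \cdot 10^{5} i$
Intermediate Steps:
$Z{\left(p,o \right)} = 2 + \left(156 + o\right) \left(o + p\right)$ ($Z{\left(p,o \right)} = 2 + \left(p + o\right) \left(o + 156\right) = 2 + \left(o + p\right) \left(156 + o\right) = 2 + \left(156 + o\right) \left(o + p\right)$)
$v = -3$ ($v = -7 + \left(-31 + 35\right) = -7 + 4 = -3$)
$t{\left(G \right)} = G^{2}$
$\left(\sqrt{-16356 + 4511} + t{\left(v \right)}\right) \left(-27204 + Z{\left(69,30 \right)}\right) = \left(\sqrt{-16356 + 4511} + \left(-3\right)^{2}\right) \left(-27204 + \left(2 + 30^{2} + 156 \cdot 30 + 156 \cdot 69 + 30 \cdot 69\right)\right) = \left(\sqrt{-11845} + 9\right) \left(-27204 + \left(2 + 900 + 4680 + 10764 + 2070\right)\right) = \left(i \sqrt{11845} + 9\right) \left(-27204 + 18416\right) = \left(9 + i \sqrt{11845}\right) \left(-8788\right) = -79092 - 8788 i \sqrt{11845}$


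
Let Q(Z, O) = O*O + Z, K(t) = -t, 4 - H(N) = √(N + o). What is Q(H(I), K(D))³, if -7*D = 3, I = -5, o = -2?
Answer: (205 - 49*I*√7)³/117649 ≈ -14.63 - 120.41*I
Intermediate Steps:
D = -3/7 (D = -⅐*3 = -3/7 ≈ -0.42857)
H(N) = 4 - √(-2 + N) (H(N) = 4 - √(N - 2) = 4 - √(-2 + N))
Q(Z, O) = Z + O² (Q(Z, O) = O² + Z = Z + O²)
Q(H(I), K(D))³ = ((4 - √(-2 - 5)) + (-1*(-3/7))²)³ = ((4 - √(-7)) + (3/7)²)³ = ((4 - I*√7) + 9/49)³ = (205/49 - I*√7)³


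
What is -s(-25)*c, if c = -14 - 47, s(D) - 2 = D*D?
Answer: 38247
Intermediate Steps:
s(D) = 2 + D² (s(D) = 2 + D*D = 2 + D²)
c = -61
-s(-25)*c = -(2 + (-25)²)*(-61) = -(2 + 625)*(-61) = -627*(-61) = -1*(-38247) = 38247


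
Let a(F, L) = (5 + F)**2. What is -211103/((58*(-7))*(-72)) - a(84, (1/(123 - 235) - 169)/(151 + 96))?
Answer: -231757775/29232 ≈ -7928.2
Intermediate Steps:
-211103/((58*(-7))*(-72)) - a(84, (1/(123 - 235) - 169)/(151 + 96)) = -211103/((58*(-7))*(-72)) - (5 + 84)**2 = -211103/((-406*(-72))) - 1*89**2 = -211103/29232 - 1*7921 = -211103*1/29232 - 7921 = -211103/29232 - 7921 = -231757775/29232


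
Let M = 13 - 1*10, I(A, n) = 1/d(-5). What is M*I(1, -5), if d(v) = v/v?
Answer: 3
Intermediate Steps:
d(v) = 1
I(A, n) = 1 (I(A, n) = 1/1 = 1)
M = 3 (M = 13 - 10 = 3)
M*I(1, -5) = 3*1 = 3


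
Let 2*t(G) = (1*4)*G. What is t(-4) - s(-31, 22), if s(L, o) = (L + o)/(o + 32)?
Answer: -47/6 ≈ -7.8333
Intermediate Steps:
t(G) = 2*G (t(G) = ((1*4)*G)/2 = (4*G)/2 = 2*G)
s(L, o) = (L + o)/(32 + o)
t(-4) - s(-31, 22) = 2*(-4) - (-31 + 22)/(32 + 22) = -8 - (-9)/54 = -8 - 1*(-⅙) = -8 + ⅙ = -47/6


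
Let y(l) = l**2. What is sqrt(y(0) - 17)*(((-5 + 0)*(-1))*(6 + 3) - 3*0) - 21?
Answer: -21 + 45*I*sqrt(17) ≈ -21.0 + 185.54*I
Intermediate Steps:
sqrt(y(0) - 17)*(((-5 + 0)*(-1))*(6 + 3) - 3*0) - 21 = sqrt(0**2 - 17)*(((-5 + 0)*(-1))*(6 + 3) - 3*0) - 21 = sqrt(0 - 17)*(-5*(-1)*9 + 0) - 21 = sqrt(-17)*(5*9 + 0) - 21 = (I*sqrt(17))*(45 + 0) - 21 = (I*sqrt(17))*45 - 21 = 45*I*sqrt(17) - 21 = -21 + 45*I*sqrt(17)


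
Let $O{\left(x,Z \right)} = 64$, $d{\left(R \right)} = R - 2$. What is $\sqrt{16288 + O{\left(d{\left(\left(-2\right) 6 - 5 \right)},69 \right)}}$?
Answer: $4 \sqrt{1022} \approx 127.88$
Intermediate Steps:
$d{\left(R \right)} = -2 + R$ ($d{\left(R \right)} = R - 2 = -2 + R$)
$\sqrt{16288 + O{\left(d{\left(\left(-2\right) 6 - 5 \right)},69 \right)}} = \sqrt{16288 + 64} = \sqrt{16352} = 4 \sqrt{1022}$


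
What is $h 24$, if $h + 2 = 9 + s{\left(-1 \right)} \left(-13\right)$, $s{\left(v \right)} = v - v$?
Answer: $168$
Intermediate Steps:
$s{\left(v \right)} = 0$
$h = 7$ ($h = -2 + \left(9 + 0 \left(-13\right)\right) = -2 + \left(9 + 0\right) = -2 + 9 = 7$)
$h 24 = 7 \cdot 24 = 168$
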